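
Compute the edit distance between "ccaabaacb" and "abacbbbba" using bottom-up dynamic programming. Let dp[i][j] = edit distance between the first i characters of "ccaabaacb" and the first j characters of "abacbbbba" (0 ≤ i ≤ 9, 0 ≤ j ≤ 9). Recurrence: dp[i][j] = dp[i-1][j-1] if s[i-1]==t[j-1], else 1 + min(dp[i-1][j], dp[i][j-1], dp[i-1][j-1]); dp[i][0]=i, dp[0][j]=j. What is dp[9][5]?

   ''  a  b  a  c  b  b  b  b  a
''  0  1  2  3  4  5  6  7  8  9
 c  1  1  2  3  3  4  5  6  7  8
 c  2  2  2  3  3  4  5  6  7  8
 a  3  2  3  2  3  4  5  6  7  7
 a  4  3  3  3  3  4  5  6  7  7
 b  5  4  3  4  4  3  4  5  6  7
 a  6  5  4  3  4  4  4  5  6  6
 a  7  6  5  4  4  5  5  5  6  6
 c  8  7  6  5  4  5  6  6  6  7
 b  9  8  7  6  5  4  5  6  6  7

4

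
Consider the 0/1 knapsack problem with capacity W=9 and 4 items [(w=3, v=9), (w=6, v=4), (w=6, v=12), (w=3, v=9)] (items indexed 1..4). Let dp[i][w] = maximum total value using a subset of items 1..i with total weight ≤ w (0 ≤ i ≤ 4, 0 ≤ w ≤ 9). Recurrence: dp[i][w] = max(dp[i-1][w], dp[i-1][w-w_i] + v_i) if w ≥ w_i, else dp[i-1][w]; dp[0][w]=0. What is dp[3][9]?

21

i\w   0   1   2   3   4   5   6   7   8   9
  0   0   0   0   0   0   0   0   0   0   0
  1   0   0   0   9   9   9   9   9   9   9
  2   0   0   0   9   9   9   9   9   9  13
  3   0   0   0   9   9   9  12  12  12  21
  4   0   0   0   9   9   9  18  18  18  21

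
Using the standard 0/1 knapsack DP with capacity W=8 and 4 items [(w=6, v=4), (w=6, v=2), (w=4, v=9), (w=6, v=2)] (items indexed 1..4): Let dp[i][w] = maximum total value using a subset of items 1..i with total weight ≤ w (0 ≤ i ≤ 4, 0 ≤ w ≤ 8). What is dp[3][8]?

i\w   0   1   2   3   4   5   6   7   8
  0   0   0   0   0   0   0   0   0   0
  1   0   0   0   0   0   0   4   4   4
  2   0   0   0   0   0   0   4   4   4
  3   0   0   0   0   9   9   9   9   9
  4   0   0   0   0   9   9   9   9   9

9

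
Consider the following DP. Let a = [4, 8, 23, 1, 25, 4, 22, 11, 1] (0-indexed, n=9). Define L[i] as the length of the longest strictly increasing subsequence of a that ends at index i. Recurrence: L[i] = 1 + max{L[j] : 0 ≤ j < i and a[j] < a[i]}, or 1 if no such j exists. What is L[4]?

   i    0    1    2    3    4    5    6    7    8
a[i]    4    8   23    1   25    4   22   11    1
L[i]    1    2    3    1    4    2    3    3    1

4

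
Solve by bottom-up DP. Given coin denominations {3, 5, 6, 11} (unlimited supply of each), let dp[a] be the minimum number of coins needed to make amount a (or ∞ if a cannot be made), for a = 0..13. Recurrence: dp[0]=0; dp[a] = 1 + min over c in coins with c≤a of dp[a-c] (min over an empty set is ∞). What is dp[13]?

3

 a  0  1  2  3  4  5  6  7  8  9 10 11 12 13
dp  0  -  -  1  -  1  1  -  2  2  2  1  2  3
(- denotes ∞ / unreachable)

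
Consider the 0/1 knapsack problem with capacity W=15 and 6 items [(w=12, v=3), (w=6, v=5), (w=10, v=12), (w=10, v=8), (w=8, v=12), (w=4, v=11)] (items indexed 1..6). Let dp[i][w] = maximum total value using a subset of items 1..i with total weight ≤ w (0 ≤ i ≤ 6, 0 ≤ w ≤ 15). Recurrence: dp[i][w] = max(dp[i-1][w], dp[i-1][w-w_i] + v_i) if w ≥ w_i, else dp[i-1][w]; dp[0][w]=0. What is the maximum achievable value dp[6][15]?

i\w   0   1   2   3   4   5   6   7   8   9  10  11  12  13  14  15
  0   0   0   0   0   0   0   0   0   0   0   0   0   0   0   0   0
  1   0   0   0   0   0   0   0   0   0   0   0   0   3   3   3   3
  2   0   0   0   0   0   0   5   5   5   5   5   5   5   5   5   5
  3   0   0   0   0   0   0   5   5   5   5  12  12  12  12  12  12
  4   0   0   0   0   0   0   5   5   5   5  12  12  12  12  12  12
  5   0   0   0   0   0   0   5   5  12  12  12  12  12  12  17  17
  6   0   0   0   0  11  11  11  11  12  12  16  16  23  23  23  23

23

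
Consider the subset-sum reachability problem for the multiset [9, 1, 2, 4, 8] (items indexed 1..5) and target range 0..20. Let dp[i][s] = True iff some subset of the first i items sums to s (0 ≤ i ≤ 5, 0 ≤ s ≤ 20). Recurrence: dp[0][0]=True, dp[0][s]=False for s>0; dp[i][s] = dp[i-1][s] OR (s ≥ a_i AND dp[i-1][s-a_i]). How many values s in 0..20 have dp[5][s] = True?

21

i\s   0   1   2   3   4   5   6   7   8   9  10  11  12  13  14  15  16  17  18  19  20
  0   T   F   F   F   F   F   F   F   F   F   F   F   F   F   F   F   F   F   F   F   F
  1   T   F   F   F   F   F   F   F   F   T   F   F   F   F   F   F   F   F   F   F   F
  2   T   T   F   F   F   F   F   F   F   T   T   F   F   F   F   F   F   F   F   F   F
  3   T   T   T   T   F   F   F   F   F   T   T   T   T   F   F   F   F   F   F   F   F
  4   T   T   T   T   T   T   T   T   F   T   T   T   T   T   T   T   T   F   F   F   F
  5   T   T   T   T   T   T   T   T   T   T   T   T   T   T   T   T   T   T   T   T   T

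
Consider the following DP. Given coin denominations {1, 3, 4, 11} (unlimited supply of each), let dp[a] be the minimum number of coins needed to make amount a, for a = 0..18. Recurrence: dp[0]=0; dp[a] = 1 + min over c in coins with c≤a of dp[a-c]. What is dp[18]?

3

 a  0  1  2  3  4  5  6  7  8  9 10 11 12 13 14 15 16 17 18
dp  0  1  2  1  1  2  2  2  2  3  3  1  2  3  2  2  3  3  3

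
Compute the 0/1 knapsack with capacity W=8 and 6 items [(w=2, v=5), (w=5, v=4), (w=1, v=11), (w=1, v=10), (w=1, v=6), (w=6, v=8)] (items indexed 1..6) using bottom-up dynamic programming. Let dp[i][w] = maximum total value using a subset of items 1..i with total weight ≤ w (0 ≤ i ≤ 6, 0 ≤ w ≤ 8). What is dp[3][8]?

20

i\w   0   1   2   3   4   5   6   7   8
  0   0   0   0   0   0   0   0   0   0
  1   0   0   5   5   5   5   5   5   5
  2   0   0   5   5   5   5   5   9   9
  3   0  11  11  16  16  16  16  16  20
  4   0  11  21  21  26  26  26  26  26
  5   0  11  21  27  27  32  32  32  32
  6   0  11  21  27  27  32  32  32  32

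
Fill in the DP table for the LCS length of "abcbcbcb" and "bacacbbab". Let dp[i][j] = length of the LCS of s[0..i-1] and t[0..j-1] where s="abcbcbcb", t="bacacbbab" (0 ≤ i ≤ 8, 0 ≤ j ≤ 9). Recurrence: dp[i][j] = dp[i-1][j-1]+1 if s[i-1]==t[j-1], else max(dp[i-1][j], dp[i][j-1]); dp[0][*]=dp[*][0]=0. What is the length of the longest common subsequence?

5

   ''  b  a  c  a  c  b  b  a  b
''  0  0  0  0  0  0  0  0  0  0
 a  0  0  1  1  1  1  1  1  1  1
 b  0  1  1  1  1  1  2  2  2  2
 c  0  1  1  2  2  2  2  2  2  2
 b  0  1  1  2  2  2  3  3  3  3
 c  0  1  1  2  2  3  3  3  3  3
 b  0  1  1  2  2  3  4  4  4  4
 c  0  1  1  2  2  3  4  4  4  4
 b  0  1  1  2  2  3  4  5  5  5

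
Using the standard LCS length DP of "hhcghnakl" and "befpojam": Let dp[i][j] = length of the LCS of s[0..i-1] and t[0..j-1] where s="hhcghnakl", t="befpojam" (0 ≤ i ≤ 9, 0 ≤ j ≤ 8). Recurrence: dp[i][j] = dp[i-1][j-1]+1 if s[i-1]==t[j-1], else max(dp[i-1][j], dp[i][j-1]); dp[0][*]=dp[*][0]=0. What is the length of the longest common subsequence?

   ''  b  e  f  p  o  j  a  m
''  0  0  0  0  0  0  0  0  0
 h  0  0  0  0  0  0  0  0  0
 h  0  0  0  0  0  0  0  0  0
 c  0  0  0  0  0  0  0  0  0
 g  0  0  0  0  0  0  0  0  0
 h  0  0  0  0  0  0  0  0  0
 n  0  0  0  0  0  0  0  0  0
 a  0  0  0  0  0  0  0  1  1
 k  0  0  0  0  0  0  0  1  1
 l  0  0  0  0  0  0  0  1  1

1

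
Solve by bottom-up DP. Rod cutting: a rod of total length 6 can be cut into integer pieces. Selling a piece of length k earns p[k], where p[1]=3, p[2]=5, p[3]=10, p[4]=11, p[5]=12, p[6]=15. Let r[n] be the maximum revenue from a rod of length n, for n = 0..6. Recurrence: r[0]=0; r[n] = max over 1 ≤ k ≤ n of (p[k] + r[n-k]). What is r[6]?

   n    0    1    2    3    4    5    6
r[n]    0    3    6   10   13   16   20

20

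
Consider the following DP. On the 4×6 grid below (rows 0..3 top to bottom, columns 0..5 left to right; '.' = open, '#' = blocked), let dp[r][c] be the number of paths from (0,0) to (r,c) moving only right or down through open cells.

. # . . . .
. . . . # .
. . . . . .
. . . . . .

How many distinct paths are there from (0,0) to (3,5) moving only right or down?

18

r\c   0   1   2   3   4   5
  0   1   0   0   0   0   0
  1   1   1   1   1   0   0
  2   1   2   3   4   4   4
  3   1   3   6  10  14  18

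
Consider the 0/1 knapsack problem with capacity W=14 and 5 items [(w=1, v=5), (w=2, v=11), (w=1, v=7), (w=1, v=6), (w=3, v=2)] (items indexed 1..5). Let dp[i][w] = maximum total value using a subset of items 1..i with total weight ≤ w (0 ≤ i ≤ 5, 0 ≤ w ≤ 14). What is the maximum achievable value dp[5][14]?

31

i\w   0   1   2   3   4   5   6   7   8   9  10  11  12  13  14
  0   0   0   0   0   0   0   0   0   0   0   0   0   0   0   0
  1   0   5   5   5   5   5   5   5   5   5   5   5   5   5   5
  2   0   5  11  16  16  16  16  16  16  16  16  16  16  16  16
  3   0   7  12  18  23  23  23  23  23  23  23  23  23  23  23
  4   0   7  13  18  24  29  29  29  29  29  29  29  29  29  29
  5   0   7  13  18  24  29  29  29  31  31  31  31  31  31  31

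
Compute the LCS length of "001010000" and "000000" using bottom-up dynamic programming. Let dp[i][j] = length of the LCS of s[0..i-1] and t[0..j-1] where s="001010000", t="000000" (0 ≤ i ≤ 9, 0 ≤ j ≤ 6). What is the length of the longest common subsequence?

6

   ''  0  0  0  0  0  0
''  0  0  0  0  0  0  0
 0  0  1  1  1  1  1  1
 0  0  1  2  2  2  2  2
 1  0  1  2  2  2  2  2
 0  0  1  2  3  3  3  3
 1  0  1  2  3  3  3  3
 0  0  1  2  3  4  4  4
 0  0  1  2  3  4  5  5
 0  0  1  2  3  4  5  6
 0  0  1  2  3  4  5  6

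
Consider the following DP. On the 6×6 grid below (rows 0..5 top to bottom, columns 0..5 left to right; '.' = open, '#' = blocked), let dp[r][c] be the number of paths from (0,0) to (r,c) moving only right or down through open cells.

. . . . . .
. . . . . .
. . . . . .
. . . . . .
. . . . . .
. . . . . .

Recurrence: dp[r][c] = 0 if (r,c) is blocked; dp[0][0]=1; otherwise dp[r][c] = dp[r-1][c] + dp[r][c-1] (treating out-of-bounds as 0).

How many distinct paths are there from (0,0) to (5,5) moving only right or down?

r\c   0   1   2   3   4   5
  0   1   1   1   1   1   1
  1   1   2   3   4   5   6
  2   1   3   6  10  15  21
  3   1   4  10  20  35  56
  4   1   5  15  35  70 126
  5   1   6  21  56 126 252

252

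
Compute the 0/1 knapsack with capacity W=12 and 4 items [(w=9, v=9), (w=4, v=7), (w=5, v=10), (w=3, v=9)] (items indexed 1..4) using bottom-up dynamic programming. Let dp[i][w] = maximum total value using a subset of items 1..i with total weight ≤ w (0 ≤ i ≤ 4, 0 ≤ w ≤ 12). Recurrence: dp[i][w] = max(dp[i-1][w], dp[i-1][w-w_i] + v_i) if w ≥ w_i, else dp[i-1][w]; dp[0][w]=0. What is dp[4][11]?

19

i\w   0   1   2   3   4   5   6   7   8   9  10  11  12
  0   0   0   0   0   0   0   0   0   0   0   0   0   0
  1   0   0   0   0   0   0   0   0   0   9   9   9   9
  2   0   0   0   0   7   7   7   7   7   9   9   9   9
  3   0   0   0   0   7  10  10  10  10  17  17  17  17
  4   0   0   0   9   9  10  10  16  19  19  19  19  26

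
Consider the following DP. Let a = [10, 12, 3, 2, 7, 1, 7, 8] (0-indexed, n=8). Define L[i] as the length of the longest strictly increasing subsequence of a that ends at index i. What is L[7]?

3

   i    0    1    2    3    4    5    6    7
a[i]   10   12    3    2    7    1    7    8
L[i]    1    2    1    1    2    1    2    3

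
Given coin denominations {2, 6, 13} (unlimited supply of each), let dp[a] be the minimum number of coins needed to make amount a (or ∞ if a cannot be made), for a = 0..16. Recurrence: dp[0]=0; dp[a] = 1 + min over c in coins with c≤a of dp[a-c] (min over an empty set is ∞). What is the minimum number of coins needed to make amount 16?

 a  0  1  2  3  4  5  6  7  8  9 10 11 12 13 14 15 16
dp  0  -  1  -  2  -  1  -  2  -  3  -  2  1  3  2  4
(- denotes ∞ / unreachable)

4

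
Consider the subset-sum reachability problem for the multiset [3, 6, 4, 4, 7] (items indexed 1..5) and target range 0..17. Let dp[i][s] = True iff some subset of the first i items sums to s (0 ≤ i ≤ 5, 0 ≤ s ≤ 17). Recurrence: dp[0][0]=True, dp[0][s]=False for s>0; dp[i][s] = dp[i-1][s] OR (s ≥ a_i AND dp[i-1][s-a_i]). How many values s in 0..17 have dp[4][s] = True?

12

i\s   0   1   2   3   4   5   6   7   8   9  10  11  12  13  14  15  16  17
  0   T   F   F   F   F   F   F   F   F   F   F   F   F   F   F   F   F   F
  1   T   F   F   T   F   F   F   F   F   F   F   F   F   F   F   F   F   F
  2   T   F   F   T   F   F   T   F   F   T   F   F   F   F   F   F   F   F
  3   T   F   F   T   T   F   T   T   F   T   T   F   F   T   F   F   F   F
  4   T   F   F   T   T   F   T   T   T   T   T   T   F   T   T   F   F   T
  5   T   F   F   T   T   F   T   T   T   T   T   T   F   T   T   T   T   T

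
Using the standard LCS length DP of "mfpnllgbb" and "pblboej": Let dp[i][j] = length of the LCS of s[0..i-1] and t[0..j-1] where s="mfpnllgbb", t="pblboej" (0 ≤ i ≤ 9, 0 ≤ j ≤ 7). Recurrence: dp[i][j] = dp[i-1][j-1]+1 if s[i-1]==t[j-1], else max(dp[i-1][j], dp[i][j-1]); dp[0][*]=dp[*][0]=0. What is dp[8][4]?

3

   ''  p  b  l  b  o  e  j
''  0  0  0  0  0  0  0  0
 m  0  0  0  0  0  0  0  0
 f  0  0  0  0  0  0  0  0
 p  0  1  1  1  1  1  1  1
 n  0  1  1  1  1  1  1  1
 l  0  1  1  2  2  2  2  2
 l  0  1  1  2  2  2  2  2
 g  0  1  1  2  2  2  2  2
 b  0  1  2  2  3  3  3  3
 b  0  1  2  2  3  3  3  3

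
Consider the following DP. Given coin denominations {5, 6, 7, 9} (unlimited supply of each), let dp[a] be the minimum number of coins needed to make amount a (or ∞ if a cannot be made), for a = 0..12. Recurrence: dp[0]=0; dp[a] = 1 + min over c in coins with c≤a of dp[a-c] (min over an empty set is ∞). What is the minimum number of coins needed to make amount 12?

 a  0  1  2  3  4  5  6  7  8  9 10 11 12
dp  0  -  -  -  -  1  1  1  -  1  2  2  2
(- denotes ∞ / unreachable)

2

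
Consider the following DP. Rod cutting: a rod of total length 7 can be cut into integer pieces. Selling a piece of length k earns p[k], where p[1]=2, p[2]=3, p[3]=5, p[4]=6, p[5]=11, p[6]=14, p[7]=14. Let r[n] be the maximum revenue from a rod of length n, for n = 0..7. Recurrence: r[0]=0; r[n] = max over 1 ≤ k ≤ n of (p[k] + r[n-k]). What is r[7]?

   n    0    1    2    3    4    5    6    7
r[n]    0    2    4    6    8   11   14   16

16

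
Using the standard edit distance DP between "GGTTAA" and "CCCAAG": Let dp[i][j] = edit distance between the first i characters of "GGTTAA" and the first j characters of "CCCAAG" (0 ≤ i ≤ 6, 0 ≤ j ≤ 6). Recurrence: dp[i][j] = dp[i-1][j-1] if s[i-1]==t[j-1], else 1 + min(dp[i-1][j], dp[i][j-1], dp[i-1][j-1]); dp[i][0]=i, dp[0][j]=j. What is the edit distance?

5

   ''  C  C  C  A  A  G
''  0  1  2  3  4  5  6
 G  1  1  2  3  4  5  5
 G  2  2  2  3  4  5  5
 T  3  3  3  3  4  5  6
 T  4  4  4  4  4  5  6
 A  5  5  5  5  4  4  5
 A  6  6  6  6  5  4  5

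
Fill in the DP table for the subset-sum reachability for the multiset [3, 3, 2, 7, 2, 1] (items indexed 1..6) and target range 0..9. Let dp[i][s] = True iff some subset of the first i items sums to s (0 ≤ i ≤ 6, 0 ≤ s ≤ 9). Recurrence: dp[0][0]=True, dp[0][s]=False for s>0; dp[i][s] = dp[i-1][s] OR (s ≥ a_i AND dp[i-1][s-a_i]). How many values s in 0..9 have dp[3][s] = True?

i\s   0   1   2   3   4   5   6   7   8   9
  0   T   F   F   F   F   F   F   F   F   F
  1   T   F   F   T   F   F   F   F   F   F
  2   T   F   F   T   F   F   T   F   F   F
  3   T   F   T   T   F   T   T   F   T   F
  4   T   F   T   T   F   T   T   T   T   T
  5   T   F   T   T   T   T   T   T   T   T
  6   T   T   T   T   T   T   T   T   T   T

6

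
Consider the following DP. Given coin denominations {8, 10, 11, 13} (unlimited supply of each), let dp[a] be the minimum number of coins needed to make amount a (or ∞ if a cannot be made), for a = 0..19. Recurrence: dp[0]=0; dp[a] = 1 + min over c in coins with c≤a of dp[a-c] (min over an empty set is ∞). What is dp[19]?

2

 a  0  1  2  3  4  5  6  7  8  9 10 11 12 13 14 15 16 17 18 19
dp  0  -  -  -  -  -  -  -  1  -  1  1  -  1  -  -  2  -  2  2
(- denotes ∞ / unreachable)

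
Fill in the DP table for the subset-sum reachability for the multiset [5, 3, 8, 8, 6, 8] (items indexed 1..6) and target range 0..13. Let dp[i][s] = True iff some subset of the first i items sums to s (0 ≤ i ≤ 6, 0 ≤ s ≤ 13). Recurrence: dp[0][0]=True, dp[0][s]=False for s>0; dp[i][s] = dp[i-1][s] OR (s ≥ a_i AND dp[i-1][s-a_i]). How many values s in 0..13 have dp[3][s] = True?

i\s   0   1   2   3   4   5   6   7   8   9  10  11  12  13
  0   T   F   F   F   F   F   F   F   F   F   F   F   F   F
  1   T   F   F   F   F   T   F   F   F   F   F   F   F   F
  2   T   F   F   T   F   T   F   F   T   F   F   F   F   F
  3   T   F   F   T   F   T   F   F   T   F   F   T   F   T
  4   T   F   F   T   F   T   F   F   T   F   F   T   F   T
  5   T   F   F   T   F   T   T   F   T   T   F   T   F   T
  6   T   F   F   T   F   T   T   F   T   T   F   T   F   T

6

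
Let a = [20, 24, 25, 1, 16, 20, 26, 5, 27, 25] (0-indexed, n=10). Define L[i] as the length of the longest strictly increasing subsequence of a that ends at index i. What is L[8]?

   i    0    1    2    3    4    5    6    7    8    9
a[i]   20   24   25    1   16   20   26    5   27   25
L[i]    1    2    3    1    2    3    4    2    5    4

5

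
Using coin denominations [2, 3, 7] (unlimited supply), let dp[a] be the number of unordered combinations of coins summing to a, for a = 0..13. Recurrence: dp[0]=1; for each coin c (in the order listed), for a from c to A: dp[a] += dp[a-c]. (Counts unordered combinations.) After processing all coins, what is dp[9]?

after  coin     0     1     2     3     4     5     6     7     8     9    10    11    12    13
          2     1     0     1     0     1     0     1     0     1     0     1     0     1     0
          3     1     0     1     1     1     1     2     1     2     2     2     2     3     2
          7     1     0     1     1     1     1     2     2     2     3     3     3     4     4

3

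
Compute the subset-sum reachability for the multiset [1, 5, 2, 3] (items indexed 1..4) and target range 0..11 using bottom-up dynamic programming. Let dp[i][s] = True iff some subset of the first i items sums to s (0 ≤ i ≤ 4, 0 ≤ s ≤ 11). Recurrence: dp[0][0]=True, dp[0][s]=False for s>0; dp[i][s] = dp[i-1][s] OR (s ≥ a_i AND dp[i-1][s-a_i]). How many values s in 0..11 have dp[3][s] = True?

i\s   0   1   2   3   4   5   6   7   8   9  10  11
  0   T   F   F   F   F   F   F   F   F   F   F   F
  1   T   T   F   F   F   F   F   F   F   F   F   F
  2   T   T   F   F   F   T   T   F   F   F   F   F
  3   T   T   T   T   F   T   T   T   T   F   F   F
  4   T   T   T   T   T   T   T   T   T   T   T   T

8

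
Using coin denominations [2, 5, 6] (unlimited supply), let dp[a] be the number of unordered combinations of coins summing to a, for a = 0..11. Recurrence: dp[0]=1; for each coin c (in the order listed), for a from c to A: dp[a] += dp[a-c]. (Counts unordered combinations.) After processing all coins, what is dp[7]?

1

after  coin     0     1     2     3     4     5     6     7     8     9    10    11
          2     1     0     1     0     1     0     1     0     1     0     1     0
          5     1     0     1     0     1     1     1     1     1     1     2     1
          6     1     0     1     0     1     1     2     1     2     1     3     2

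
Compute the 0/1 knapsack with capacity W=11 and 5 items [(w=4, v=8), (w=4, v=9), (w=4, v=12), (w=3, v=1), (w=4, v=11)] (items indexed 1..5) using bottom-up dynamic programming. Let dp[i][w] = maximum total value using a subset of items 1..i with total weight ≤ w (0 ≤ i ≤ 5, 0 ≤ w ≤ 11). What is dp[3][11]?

21

i\w   0   1   2   3   4   5   6   7   8   9  10  11
  0   0   0   0   0   0   0   0   0   0   0   0   0
  1   0   0   0   0   8   8   8   8   8   8   8   8
  2   0   0   0   0   9   9   9   9  17  17  17  17
  3   0   0   0   0  12  12  12  12  21  21  21  21
  4   0   0   0   1  12  12  12  13  21  21  21  22
  5   0   0   0   1  12  12  12  13  23  23  23  24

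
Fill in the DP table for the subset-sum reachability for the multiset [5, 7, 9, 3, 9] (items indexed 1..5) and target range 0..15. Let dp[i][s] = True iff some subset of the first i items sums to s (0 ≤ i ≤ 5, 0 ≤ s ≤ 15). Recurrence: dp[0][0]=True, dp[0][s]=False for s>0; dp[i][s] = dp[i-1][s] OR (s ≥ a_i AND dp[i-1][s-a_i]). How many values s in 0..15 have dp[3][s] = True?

i\s   0   1   2   3   4   5   6   7   8   9  10  11  12  13  14  15
  0   T   F   F   F   F   F   F   F   F   F   F   F   F   F   F   F
  1   T   F   F   F   F   T   F   F   F   F   F   F   F   F   F   F
  2   T   F   F   F   F   T   F   T   F   F   F   F   T   F   F   F
  3   T   F   F   F   F   T   F   T   F   T   F   F   T   F   T   F
  4   T   F   F   T   F   T   F   T   T   T   T   F   T   F   T   T
  5   T   F   F   T   F   T   F   T   T   T   T   F   T   F   T   T

6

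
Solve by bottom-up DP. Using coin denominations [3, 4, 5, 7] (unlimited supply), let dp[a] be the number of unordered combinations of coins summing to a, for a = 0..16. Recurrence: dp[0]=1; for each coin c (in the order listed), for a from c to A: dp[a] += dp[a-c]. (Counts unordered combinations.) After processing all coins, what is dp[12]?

4

after  coin     0     1     2     3     4     5     6     7     8     9    10    11    12    13    14    15    16
          3     1     0     0     1     0     0     1     0     0     1     0     0     1     0     0     1     0
          4     1     0     0     1     1     0     1     1     1     1     1     1     2     1     1     2     2
          5     1     0     0     1     1     1     1     1     2     2     2     2     3     3     3     4     4
          7     1     0     0     1     1     1     1     2     2     2     3     3     4     4     5     6     6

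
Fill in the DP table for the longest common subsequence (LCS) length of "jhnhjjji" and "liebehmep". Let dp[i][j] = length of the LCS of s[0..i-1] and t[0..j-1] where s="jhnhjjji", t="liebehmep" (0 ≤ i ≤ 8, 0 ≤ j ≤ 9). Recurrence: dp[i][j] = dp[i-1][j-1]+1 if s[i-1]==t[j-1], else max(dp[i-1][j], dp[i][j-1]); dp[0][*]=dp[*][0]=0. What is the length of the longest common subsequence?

   ''  l  i  e  b  e  h  m  e  p
''  0  0  0  0  0  0  0  0  0  0
 j  0  0  0  0  0  0  0  0  0  0
 h  0  0  0  0  0  0  1  1  1  1
 n  0  0  0  0  0  0  1  1  1  1
 h  0  0  0  0  0  0  1  1  1  1
 j  0  0  0  0  0  0  1  1  1  1
 j  0  0  0  0  0  0  1  1  1  1
 j  0  0  0  0  0  0  1  1  1  1
 i  0  0  1  1  1  1  1  1  1  1

1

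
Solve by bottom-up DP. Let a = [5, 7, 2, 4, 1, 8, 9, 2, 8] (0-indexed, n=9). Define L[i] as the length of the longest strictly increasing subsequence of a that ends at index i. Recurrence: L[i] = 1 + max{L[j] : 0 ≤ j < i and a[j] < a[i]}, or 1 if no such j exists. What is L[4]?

1

   i    0    1    2    3    4    5    6    7    8
a[i]    5    7    2    4    1    8    9    2    8
L[i]    1    2    1    2    1    3    4    2    3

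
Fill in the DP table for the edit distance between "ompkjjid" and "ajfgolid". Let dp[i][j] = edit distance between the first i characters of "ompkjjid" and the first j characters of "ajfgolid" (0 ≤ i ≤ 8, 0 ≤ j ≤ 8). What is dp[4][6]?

6

   ''  a  j  f  g  o  l  i  d
''  0  1  2  3  4  5  6  7  8
 o  1  1  2  3  4  4  5  6  7
 m  2  2  2  3  4  5  5  6  7
 p  3  3  3  3  4  5  6  6  7
 k  4  4  4  4  4  5  6  7  7
 j  5  5  4  5  5  5  6  7  8
 j  6  6  5  5  6  6  6  7  8
 i  7  7  6  6  6  7  7  6  7
 d  8  8  7  7  7  7  8  7  6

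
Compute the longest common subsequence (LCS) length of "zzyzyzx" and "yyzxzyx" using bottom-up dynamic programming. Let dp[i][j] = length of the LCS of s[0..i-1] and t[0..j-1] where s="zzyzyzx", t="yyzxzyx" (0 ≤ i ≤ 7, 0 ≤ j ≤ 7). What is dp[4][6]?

   ''  y  y  z  x  z  y  x
''  0  0  0  0  0  0  0  0
 z  0  0  0  1  1  1  1  1
 z  0  0  0  1  1  2  2  2
 y  0  1  1  1  1  2  3  3
 z  0  1  1  2  2  2  3  3
 y  0  1  2  2  2  2  3  3
 z  0  1  2  3  3  3  3  3
 x  0  1  2  3  4  4  4  4

3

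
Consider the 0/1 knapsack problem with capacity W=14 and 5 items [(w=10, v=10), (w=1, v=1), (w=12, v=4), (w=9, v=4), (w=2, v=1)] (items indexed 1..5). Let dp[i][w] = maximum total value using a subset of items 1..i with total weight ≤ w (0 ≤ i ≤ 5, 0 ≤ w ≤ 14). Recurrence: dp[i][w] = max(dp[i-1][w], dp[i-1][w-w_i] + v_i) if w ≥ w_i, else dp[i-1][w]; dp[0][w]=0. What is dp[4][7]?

1

i\w   0   1   2   3   4   5   6   7   8   9  10  11  12  13  14
  0   0   0   0   0   0   0   0   0   0   0   0   0   0   0   0
  1   0   0   0   0   0   0   0   0   0   0  10  10  10  10  10
  2   0   1   1   1   1   1   1   1   1   1  10  11  11  11  11
  3   0   1   1   1   1   1   1   1   1   1  10  11  11  11  11
  4   0   1   1   1   1   1   1   1   1   4  10  11  11  11  11
  5   0   1   1   2   2   2   2   2   2   4  10  11  11  12  12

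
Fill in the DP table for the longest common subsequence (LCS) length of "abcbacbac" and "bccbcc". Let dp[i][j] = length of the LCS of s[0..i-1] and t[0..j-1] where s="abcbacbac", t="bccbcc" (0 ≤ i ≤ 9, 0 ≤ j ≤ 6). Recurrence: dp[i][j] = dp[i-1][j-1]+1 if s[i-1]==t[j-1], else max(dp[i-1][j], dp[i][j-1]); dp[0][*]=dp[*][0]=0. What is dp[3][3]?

2

   ''  b  c  c  b  c  c
''  0  0  0  0  0  0  0
 a  0  0  0  0  0  0  0
 b  0  1  1  1  1  1  1
 c  0  1  2  2  2  2  2
 b  0  1  2  2  3  3  3
 a  0  1  2  2  3  3  3
 c  0  1  2  3  3  4  4
 b  0  1  2  3  4  4  4
 a  0  1  2  3  4  4  4
 c  0  1  2  3  4  5  5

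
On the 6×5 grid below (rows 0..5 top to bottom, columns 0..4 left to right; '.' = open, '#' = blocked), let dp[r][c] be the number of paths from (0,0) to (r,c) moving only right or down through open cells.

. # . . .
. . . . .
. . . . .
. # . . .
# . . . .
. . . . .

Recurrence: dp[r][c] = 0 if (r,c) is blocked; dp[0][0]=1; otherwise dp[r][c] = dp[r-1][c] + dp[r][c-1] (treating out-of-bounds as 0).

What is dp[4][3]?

r\c   0   1   2   3   4
  0   1   0   0   0   0
  1   1   1   1   1   1
  2   1   2   3   4   5
  3   1   0   3   7  12
  4   0   0   3  10  22
  5   0   0   3  13  35

10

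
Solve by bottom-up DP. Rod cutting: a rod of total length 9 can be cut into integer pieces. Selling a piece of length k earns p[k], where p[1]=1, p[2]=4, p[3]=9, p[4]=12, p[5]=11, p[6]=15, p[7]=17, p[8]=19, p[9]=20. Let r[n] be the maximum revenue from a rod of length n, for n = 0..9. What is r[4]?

   n    0    1    2    3    4    5    6    7    8    9
r[n]    0    1    4    9   12   13   18   21   24   27

12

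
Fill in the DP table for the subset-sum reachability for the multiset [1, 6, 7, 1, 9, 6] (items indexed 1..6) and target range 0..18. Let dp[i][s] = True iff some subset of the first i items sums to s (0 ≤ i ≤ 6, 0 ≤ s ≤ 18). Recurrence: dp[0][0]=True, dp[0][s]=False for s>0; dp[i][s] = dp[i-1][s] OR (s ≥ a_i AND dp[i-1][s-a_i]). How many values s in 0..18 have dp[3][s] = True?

7

i\s   0   1   2   3   4   5   6   7   8   9  10  11  12  13  14  15  16  17  18
  0   T   F   F   F   F   F   F   F   F   F   F   F   F   F   F   F   F   F   F
  1   T   T   F   F   F   F   F   F   F   F   F   F   F   F   F   F   F   F   F
  2   T   T   F   F   F   F   T   T   F   F   F   F   F   F   F   F   F   F   F
  3   T   T   F   F   F   F   T   T   T   F   F   F   F   T   T   F   F   F   F
  4   T   T   T   F   F   F   T   T   T   T   F   F   F   T   T   T   F   F   F
  5   T   T   T   F   F   F   T   T   T   T   T   T   F   T   T   T   T   T   T
  6   T   T   T   F   F   F   T   T   T   T   T   T   T   T   T   T   T   T   T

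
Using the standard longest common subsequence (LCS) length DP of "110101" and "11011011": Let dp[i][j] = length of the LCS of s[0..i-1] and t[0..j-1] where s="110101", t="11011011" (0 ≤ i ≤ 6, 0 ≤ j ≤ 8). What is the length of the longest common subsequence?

6

   ''  1  1  0  1  1  0  1  1
''  0  0  0  0  0  0  0  0  0
 1  0  1  1  1  1  1  1  1  1
 1  0  1  2  2  2  2  2  2  2
 0  0  1  2  3  3  3  3  3  3
 1  0  1  2  3  4  4  4  4  4
 0  0  1  2  3  4  4  5  5  5
 1  0  1  2  3  4  5  5  6  6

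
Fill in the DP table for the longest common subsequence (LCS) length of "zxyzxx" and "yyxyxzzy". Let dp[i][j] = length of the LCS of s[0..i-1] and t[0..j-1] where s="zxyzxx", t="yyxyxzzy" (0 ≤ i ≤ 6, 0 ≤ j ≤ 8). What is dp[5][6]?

3

   ''  y  y  x  y  x  z  z  y
''  0  0  0  0  0  0  0  0  0
 z  0  0  0  0  0  0  1  1  1
 x  0  0  0  1  1  1  1  1  1
 y  0  1  1  1  2  2  2  2  2
 z  0  1  1  1  2  2  3  3  3
 x  0  1  1  2  2  3  3  3  3
 x  0  1  1  2  2  3  3  3  3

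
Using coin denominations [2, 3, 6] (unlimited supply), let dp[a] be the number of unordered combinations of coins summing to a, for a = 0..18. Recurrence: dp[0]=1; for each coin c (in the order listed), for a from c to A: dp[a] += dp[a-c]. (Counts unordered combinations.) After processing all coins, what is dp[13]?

after  coin     0     1     2     3     4     5     6     7     8     9    10    11    12    13    14    15    16    17    18
          2     1     0     1     0     1     0     1     0     1     0     1     0     1     0     1     0     1     0     1
          3     1     0     1     1     1     1     2     1     2     2     2     2     3     2     3     3     3     3     4
          6     1     0     1     1     1     1     3     1     3     3     3     3     6     3     6     6     6     6    10

3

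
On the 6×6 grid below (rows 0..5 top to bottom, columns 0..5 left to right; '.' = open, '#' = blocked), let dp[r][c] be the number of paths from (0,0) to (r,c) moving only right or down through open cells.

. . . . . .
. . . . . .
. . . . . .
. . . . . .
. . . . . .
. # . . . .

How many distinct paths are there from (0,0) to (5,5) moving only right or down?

r\c   0   1   2   3   4   5
  0   1   1   1   1   1   1
  1   1   2   3   4   5   6
  2   1   3   6  10  15  21
  3   1   4  10  20  35  56
  4   1   5  15  35  70 126
  5   1   0  15  50 120 246

246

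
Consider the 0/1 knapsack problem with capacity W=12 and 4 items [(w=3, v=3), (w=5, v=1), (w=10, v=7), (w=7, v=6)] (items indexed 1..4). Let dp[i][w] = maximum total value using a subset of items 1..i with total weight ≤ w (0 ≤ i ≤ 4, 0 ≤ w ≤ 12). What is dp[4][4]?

3

i\w   0   1   2   3   4   5   6   7   8   9  10  11  12
  0   0   0   0   0   0   0   0   0   0   0   0   0   0
  1   0   0   0   3   3   3   3   3   3   3   3   3   3
  2   0   0   0   3   3   3   3   3   4   4   4   4   4
  3   0   0   0   3   3   3   3   3   4   4   7   7   7
  4   0   0   0   3   3   3   3   6   6   6   9   9   9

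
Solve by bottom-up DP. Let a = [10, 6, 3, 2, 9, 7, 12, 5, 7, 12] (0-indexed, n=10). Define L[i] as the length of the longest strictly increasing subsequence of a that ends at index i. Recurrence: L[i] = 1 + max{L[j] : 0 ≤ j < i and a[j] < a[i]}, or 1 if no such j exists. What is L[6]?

   i    0    1    2    3    4    5    6    7    8    9
a[i]   10    6    3    2    9    7   12    5    7   12
L[i]    1    1    1    1    2    2    3    2    3    4

3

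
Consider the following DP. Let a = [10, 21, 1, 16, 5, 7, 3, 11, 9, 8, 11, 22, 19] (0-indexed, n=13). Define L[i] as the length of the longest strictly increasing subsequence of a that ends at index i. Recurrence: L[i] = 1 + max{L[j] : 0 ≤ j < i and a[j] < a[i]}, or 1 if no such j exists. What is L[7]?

   i    0    1    2    3    4    5    6    7    8    9   10   11   12
a[i]   10   21    1   16    5    7    3   11    9    8   11   22   19
L[i]    1    2    1    2    2    3    2    4    4    4    5    6    6

4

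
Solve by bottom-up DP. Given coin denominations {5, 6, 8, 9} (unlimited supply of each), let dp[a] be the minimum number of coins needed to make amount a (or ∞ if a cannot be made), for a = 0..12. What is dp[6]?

1

 a  0  1  2  3  4  5  6  7  8  9 10 11 12
dp  0  -  -  -  -  1  1  -  1  1  2  2  2
(- denotes ∞ / unreachable)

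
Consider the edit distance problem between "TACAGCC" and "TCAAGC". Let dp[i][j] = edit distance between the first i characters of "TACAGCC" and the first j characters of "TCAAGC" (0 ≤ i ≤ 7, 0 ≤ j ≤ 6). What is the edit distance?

   ''  T  C  A  A  G  C
''  0  1  2  3  4  5  6
 T  1  0  1  2  3  4  5
 A  2  1  1  1  2  3  4
 C  3  2  1  2  2  3  3
 A  4  3  2  1  2  3  4
 G  5  4  3  2  2  2  3
 C  6  5  4  3  3  3  2
 C  7  6  5  4  4  4  3

3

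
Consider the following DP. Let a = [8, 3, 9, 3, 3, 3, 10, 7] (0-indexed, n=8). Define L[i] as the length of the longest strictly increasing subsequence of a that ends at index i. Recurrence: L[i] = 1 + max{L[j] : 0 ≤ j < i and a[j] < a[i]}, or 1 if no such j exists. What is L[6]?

   i    0    1    2    3    4    5    6    7
a[i]    8    3    9    3    3    3   10    7
L[i]    1    1    2    1    1    1    3    2

3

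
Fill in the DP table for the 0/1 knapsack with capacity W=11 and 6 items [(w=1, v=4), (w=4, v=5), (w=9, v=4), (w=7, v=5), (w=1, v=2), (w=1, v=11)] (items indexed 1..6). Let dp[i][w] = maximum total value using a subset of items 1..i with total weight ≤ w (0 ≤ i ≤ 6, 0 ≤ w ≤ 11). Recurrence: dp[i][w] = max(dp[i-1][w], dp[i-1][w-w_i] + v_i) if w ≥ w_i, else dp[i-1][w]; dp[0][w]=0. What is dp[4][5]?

i\w   0   1   2   3   4   5   6   7   8   9  10  11
  0   0   0   0   0   0   0   0   0   0   0   0   0
  1   0   4   4   4   4   4   4   4   4   4   4   4
  2   0   4   4   4   5   9   9   9   9   9   9   9
  3   0   4   4   4   5   9   9   9   9   9   9   9
  4   0   4   4   4   5   9   9   9   9   9   9  10
  5   0   4   6   6   6   9  11  11  11  11  11  11
  6   0  11  15  17  17  17  20  22  22  22  22  22

9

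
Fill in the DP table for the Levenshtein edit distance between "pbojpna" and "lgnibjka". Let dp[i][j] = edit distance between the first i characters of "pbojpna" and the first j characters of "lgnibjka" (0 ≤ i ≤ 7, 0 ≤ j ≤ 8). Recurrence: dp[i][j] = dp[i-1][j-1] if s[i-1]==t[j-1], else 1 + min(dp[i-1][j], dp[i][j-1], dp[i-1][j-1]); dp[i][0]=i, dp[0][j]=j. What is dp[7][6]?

7

   ''  l  g  n  i  b  j  k  a
''  0  1  2  3  4  5  6  7  8
 p  1  1  2  3  4  5  6  7  8
 b  2  2  2  3  4  4  5  6  7
 o  3  3  3  3  4  5  5  6  7
 j  4  4  4  4  4  5  5  6  7
 p  5  5  5  5  5  5  6  6  7
 n  6  6  6  5  6  6  6  7  7
 a  7  7  7  6  6  7  7  7  7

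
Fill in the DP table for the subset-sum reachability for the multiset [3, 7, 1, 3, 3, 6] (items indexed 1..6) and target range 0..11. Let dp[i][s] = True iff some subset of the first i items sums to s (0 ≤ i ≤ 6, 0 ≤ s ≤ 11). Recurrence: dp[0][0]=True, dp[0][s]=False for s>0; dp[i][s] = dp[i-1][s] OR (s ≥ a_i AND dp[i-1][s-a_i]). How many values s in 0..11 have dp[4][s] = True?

i\s   0   1   2   3   4   5   6   7   8   9  10  11
  0   T   F   F   F   F   F   F   F   F   F   F   F
  1   T   F   F   T   F   F   F   F   F   F   F   F
  2   T   F   F   T   F   F   F   T   F   F   T   F
  3   T   T   F   T   T   F   F   T   T   F   T   T
  4   T   T   F   T   T   F   T   T   T   F   T   T
  5   T   T   F   T   T   F   T   T   T   T   T   T
  6   T   T   F   T   T   F   T   T   T   T   T   T

9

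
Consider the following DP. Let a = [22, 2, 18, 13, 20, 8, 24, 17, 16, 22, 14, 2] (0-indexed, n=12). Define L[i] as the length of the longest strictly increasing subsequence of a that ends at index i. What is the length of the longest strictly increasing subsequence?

4

   i    0    1    2    3    4    5    6    7    8    9   10   11
a[i]   22    2   18   13   20    8   24   17   16   22   14    2
L[i]    1    1    2    2    3    2    4    3    3    4    3    1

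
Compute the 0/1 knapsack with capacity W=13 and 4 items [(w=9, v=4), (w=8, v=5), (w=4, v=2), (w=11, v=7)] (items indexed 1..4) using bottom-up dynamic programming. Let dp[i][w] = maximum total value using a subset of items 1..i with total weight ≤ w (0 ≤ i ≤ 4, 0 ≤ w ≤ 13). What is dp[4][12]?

7

i\w   0   1   2   3   4   5   6   7   8   9  10  11  12  13
  0   0   0   0   0   0   0   0   0   0   0   0   0   0   0
  1   0   0   0   0   0   0   0   0   0   4   4   4   4   4
  2   0   0   0   0   0   0   0   0   5   5   5   5   5   5
  3   0   0   0   0   2   2   2   2   5   5   5   5   7   7
  4   0   0   0   0   2   2   2   2   5   5   5   7   7   7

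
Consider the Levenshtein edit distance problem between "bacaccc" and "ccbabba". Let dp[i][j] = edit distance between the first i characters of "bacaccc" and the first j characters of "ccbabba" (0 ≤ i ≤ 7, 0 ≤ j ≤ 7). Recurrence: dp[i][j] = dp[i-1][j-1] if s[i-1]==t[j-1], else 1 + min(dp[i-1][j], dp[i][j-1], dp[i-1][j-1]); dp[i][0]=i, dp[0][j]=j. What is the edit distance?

   ''  c  c  b  a  b  b  a
''  0  1  2  3  4  5  6  7
 b  1  1  2  2  3  4  5  6
 a  2  2  2  3  2  3  4  5
 c  3  2  2  3  3  3  4  5
 a  4  3  3  3  3  4  4  4
 c  5  4  3  4  4  4  5  5
 c  6  5  4  4  5  5  5  6
 c  7  6  5  5  5  6  6  6

6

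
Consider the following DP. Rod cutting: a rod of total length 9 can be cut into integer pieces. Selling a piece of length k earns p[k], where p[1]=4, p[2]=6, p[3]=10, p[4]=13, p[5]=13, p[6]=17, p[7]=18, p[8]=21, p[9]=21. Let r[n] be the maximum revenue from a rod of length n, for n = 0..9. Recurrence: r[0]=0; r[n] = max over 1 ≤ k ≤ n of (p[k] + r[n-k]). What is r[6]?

24

   n    0    1    2    3    4    5    6    7    8    9
r[n]    0    4    8   12   16   20   24   28   32   36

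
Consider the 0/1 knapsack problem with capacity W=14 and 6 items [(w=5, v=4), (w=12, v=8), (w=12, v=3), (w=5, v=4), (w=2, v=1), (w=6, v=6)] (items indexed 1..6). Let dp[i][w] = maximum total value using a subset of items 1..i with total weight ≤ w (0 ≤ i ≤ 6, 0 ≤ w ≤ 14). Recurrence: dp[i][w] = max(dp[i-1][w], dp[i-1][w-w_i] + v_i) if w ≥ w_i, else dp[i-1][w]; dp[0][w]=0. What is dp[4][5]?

4

i\w   0   1   2   3   4   5   6   7   8   9  10  11  12  13  14
  0   0   0   0   0   0   0   0   0   0   0   0   0   0   0   0
  1   0   0   0   0   0   4   4   4   4   4   4   4   4   4   4
  2   0   0   0   0   0   4   4   4   4   4   4   4   8   8   8
  3   0   0   0   0   0   4   4   4   4   4   4   4   8   8   8
  4   0   0   0   0   0   4   4   4   4   4   8   8   8   8   8
  5   0   0   1   1   1   4   4   5   5   5   8   8   9   9   9
  6   0   0   1   1   1   4   6   6   7   7   8  10  10  11  11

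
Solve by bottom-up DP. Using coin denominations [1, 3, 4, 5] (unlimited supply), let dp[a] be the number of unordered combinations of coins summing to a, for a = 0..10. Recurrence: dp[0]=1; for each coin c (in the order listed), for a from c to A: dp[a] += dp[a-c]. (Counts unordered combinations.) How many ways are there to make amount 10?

12

after  coin     0     1     2     3     4     5     6     7     8     9    10
          1     1     1     1     1     1     1     1     1     1     1     1
          3     1     1     1     2     2     2     3     3     3     4     4
          4     1     1     1     2     3     3     4     5     6     7     8
          5     1     1     1     2     3     4     5     6     8    10    12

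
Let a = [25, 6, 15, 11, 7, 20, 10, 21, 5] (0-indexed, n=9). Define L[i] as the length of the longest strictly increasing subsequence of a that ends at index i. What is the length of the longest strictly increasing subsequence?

   i    0    1    2    3    4    5    6    7    8
a[i]   25    6   15   11    7   20   10   21    5
L[i]    1    1    2    2    2    3    3    4    1

4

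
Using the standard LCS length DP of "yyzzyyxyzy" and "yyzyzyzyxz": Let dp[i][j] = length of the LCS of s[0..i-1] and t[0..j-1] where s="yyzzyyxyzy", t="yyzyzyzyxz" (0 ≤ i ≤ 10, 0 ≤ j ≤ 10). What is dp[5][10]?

   ''  y  y  z  y  z  y  z  y  x  z
''  0  0  0  0  0  0  0  0  0  0  0
 y  0  1  1  1  1  1  1  1  1  1  1
 y  0  1  2  2  2  2  2  2  2  2  2
 z  0  1  2  3  3  3  3  3  3  3  3
 z  0  1  2  3  3  4  4  4  4  4  4
 y  0  1  2  3  4  4  5  5  5  5  5
 y  0  1  2  3  4  4  5  5  6  6  6
 x  0  1  2  3  4  4  5  5  6  7  7
 y  0  1  2  3  4  4  5  5  6  7  7
 z  0  1  2  3  4  5  5  6  6  7  8
 y  0  1  2  3  4  5  6  6  7  7  8

5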